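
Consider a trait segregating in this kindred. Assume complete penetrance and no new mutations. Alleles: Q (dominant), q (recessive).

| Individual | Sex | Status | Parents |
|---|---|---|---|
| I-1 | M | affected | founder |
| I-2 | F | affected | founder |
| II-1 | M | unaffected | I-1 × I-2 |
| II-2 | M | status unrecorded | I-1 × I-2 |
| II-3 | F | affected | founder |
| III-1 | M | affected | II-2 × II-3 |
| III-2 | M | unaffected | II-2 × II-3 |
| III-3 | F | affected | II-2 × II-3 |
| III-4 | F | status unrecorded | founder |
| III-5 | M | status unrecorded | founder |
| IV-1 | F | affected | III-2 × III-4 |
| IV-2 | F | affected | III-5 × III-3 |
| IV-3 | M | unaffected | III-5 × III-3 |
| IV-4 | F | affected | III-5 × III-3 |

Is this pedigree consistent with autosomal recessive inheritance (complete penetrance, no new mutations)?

No

Under autosomal recessive, II-1 (unaffected, male) cannot arise from I-1 (affected) × I-2 (affected).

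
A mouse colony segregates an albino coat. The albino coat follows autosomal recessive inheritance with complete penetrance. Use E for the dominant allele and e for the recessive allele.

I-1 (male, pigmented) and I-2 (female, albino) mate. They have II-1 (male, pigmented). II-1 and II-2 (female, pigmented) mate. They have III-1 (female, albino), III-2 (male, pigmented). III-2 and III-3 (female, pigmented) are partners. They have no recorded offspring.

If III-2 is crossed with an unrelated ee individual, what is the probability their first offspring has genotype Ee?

II-1 is pigmented so carries E and received e from I-2 (ee), so II-1 is Ee.
II-2 is pigmented so carries E and passed e to III-1 (ee), so II-2 is Ee.
III-2 is a pigmented offspring of II-1 (Ee) × II-2 (Ee), whose cross gives 1/4 EE : 1/2 Ee : 1/4 ee; conditioning on being pigmented, III-2 is EE with probability 1/3, Ee with probability 2/3.
Summing over parental genotype combinations, P(offspring has genotype Ee) = 1/3·1 + 2/3·1/2 = 2/3.

2/3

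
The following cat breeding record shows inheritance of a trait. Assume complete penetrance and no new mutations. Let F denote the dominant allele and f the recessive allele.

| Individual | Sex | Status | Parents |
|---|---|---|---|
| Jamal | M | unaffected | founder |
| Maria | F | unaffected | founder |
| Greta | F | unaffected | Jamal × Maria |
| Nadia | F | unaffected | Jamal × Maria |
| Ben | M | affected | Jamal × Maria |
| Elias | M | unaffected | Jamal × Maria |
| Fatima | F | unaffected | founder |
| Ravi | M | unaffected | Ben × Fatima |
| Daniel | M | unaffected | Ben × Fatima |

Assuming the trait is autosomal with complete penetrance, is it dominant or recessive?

recessive

Jamal and Maria are both unaffected yet have an affected child Ben. Under dominance, an affected child requires at least one affected parent, so the trait cannot be dominant.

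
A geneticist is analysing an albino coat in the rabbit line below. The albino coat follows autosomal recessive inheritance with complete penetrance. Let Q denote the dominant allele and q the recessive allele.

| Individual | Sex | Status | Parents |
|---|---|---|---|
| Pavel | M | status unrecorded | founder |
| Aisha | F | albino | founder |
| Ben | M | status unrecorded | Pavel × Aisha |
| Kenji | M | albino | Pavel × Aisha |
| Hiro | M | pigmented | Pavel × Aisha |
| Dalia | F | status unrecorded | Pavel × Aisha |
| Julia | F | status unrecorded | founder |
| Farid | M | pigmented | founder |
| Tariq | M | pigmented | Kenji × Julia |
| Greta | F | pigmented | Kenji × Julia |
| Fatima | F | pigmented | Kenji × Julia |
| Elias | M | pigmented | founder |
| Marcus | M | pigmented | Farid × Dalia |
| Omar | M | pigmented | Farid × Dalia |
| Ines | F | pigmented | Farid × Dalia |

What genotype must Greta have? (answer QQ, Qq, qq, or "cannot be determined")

From phenotype alone, Greta is QQ or Qq.
Greta is pigmented so carries Q and received q from Kenji (qq), so Greta is Qq.

Qq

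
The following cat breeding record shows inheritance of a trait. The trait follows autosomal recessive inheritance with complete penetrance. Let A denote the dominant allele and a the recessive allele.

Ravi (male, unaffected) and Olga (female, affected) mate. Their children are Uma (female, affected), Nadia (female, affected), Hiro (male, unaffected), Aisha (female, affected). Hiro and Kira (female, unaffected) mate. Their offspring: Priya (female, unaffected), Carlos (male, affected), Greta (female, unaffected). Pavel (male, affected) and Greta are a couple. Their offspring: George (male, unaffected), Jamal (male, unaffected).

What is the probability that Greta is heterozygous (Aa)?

Hiro is unaffected so carries A and received a from Olga (aa), so Hiro is Aa.
Kira is unaffected so carries A and passed a to Carlos (aa), so Kira is Aa.
Their cross gives offspring ratios 1/4 AA : 1/2 Aa : 1/4 aa. Conditioning on Greta being unaffected, P(Aa) = 1/2 / 3/4 = 2/3 before taking Greta's own offspring into account.
Pavel is affected, so Pavel is aa.
Now use Greta's offspring. Probability of each recorded status — unaffected son George: 1/2 if Greta is Aa, 1 if AA; unaffected son Jamal: 1/2 if Greta is Aa, 1 if AA.
Bayes: P(Aa) = 2/3·1/4 / (2/3·1/4 + 1/3·1) = 1/3.

1/3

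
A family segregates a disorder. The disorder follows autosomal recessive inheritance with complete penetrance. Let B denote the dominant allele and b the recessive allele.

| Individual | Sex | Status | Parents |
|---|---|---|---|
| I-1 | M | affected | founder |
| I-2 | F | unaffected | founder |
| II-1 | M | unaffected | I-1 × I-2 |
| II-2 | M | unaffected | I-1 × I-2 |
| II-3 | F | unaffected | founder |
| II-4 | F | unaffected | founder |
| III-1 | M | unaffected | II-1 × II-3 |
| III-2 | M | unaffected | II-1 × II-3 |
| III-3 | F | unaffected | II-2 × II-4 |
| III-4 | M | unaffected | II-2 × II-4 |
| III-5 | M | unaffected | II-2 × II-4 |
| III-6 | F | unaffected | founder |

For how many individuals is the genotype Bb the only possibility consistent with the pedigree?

Obligate heterozygotes: II-1 is unaffected so carries B and received b from I-1 (bb), so II-1 is Bb; II-2 is unaffected so carries B and received b from I-1 (bb), so II-2 is Bb.
Every other individual is either homozygous by phenotype or has at least one consistent homozygous assignment, so the count is 2.

2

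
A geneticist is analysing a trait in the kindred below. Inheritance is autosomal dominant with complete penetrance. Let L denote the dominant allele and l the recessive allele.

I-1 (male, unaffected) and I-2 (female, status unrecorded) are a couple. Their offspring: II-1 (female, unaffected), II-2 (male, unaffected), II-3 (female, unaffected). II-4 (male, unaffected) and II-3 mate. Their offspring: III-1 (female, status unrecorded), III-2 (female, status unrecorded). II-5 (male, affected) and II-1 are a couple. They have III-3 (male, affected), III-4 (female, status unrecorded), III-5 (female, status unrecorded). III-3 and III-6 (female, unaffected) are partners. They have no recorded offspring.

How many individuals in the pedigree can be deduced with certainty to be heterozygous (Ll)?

Obligate heterozygotes: III-3 is affected so carries L and received l from II-1 (ll), so III-3 is Ll.
Every other individual is either homozygous by phenotype or has at least one consistent homozygous assignment, so the count is 1.

1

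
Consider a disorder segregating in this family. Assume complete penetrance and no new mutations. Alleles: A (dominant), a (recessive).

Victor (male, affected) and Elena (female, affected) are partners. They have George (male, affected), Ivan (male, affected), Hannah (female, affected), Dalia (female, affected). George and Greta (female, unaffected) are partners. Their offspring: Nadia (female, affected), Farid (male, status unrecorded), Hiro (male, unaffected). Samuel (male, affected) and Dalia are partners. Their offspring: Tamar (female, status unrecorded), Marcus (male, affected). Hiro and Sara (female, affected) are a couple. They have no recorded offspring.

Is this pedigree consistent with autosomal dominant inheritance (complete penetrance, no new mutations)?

Yes

A consistent assignment under autosomal dominant exists: Victor AA, Elena Aa, George Aa, Ivan AA, Hannah AA, Dalia AA, Greta aa, Samuel AA, Nadia Aa, Farid Aa, Hiro aa, Sara AA, Tamar AA, Marcus AA.
In this assignment every recorded phenotype matches its genotype and every non-founder's genotype is obtainable from its parents' genotypes, so the pedigree is consistent.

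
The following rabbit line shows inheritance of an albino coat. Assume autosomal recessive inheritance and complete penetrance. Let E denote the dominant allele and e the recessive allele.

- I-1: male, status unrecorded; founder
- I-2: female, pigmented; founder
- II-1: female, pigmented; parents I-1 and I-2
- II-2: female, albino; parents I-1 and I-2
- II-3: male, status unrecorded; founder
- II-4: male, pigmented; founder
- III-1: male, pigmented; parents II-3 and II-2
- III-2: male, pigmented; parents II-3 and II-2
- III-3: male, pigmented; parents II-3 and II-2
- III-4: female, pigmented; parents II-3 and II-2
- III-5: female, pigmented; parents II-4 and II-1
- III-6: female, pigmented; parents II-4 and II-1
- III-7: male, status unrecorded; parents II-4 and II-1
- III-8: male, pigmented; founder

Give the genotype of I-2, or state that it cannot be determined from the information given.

From phenotype alone, I-2 is EE or Ee.
I-2 is pigmented so carries E and passed e to II-2 (ee), so I-2 is Ee.

Ee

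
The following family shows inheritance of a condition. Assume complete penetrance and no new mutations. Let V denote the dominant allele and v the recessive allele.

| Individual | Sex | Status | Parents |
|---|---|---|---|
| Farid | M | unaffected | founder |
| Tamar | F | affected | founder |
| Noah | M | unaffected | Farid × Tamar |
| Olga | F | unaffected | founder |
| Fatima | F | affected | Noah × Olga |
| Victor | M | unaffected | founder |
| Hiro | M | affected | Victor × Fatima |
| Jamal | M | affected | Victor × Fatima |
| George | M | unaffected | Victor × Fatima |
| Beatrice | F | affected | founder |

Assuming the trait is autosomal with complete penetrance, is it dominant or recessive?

Noah and Olga are both unaffected yet have an affected child Fatima. Under dominance, an affected child requires at least one affected parent, so the trait cannot be dominant.

recessive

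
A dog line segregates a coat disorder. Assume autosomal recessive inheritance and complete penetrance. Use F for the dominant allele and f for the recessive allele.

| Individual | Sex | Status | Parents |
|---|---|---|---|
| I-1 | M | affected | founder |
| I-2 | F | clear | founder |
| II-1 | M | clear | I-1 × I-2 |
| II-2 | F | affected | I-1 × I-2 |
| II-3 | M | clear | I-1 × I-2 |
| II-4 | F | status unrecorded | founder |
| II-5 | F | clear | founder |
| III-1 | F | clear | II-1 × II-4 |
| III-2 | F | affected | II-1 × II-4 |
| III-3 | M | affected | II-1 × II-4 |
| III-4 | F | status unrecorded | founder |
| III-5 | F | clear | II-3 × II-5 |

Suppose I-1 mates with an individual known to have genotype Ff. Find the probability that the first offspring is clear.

1/2

I-1 is affected, so I-1 is ff.
The cross gives 1/2 Ff : 1/2 ff, so P(offspring is clear) = 1/2.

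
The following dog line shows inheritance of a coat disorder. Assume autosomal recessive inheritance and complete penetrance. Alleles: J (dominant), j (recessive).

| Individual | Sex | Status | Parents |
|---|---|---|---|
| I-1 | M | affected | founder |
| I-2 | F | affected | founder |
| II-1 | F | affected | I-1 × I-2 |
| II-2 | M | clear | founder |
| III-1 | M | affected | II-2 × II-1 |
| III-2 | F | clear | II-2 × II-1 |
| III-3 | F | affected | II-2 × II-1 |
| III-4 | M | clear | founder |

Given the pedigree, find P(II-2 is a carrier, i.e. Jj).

II-2 is clear so carries J and passed j to III-1 (jj), so II-2 is Jj, giving P(Jj) = 1.

1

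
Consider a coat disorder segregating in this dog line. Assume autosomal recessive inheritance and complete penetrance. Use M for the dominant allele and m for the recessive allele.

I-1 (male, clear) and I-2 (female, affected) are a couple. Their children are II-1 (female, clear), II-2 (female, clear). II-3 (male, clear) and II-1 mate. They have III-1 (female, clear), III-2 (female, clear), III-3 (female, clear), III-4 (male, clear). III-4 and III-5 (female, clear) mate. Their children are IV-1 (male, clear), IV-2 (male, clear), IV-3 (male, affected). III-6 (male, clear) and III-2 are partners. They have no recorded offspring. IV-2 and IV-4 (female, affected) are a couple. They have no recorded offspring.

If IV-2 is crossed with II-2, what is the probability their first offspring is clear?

III-4 is clear so carries M and passed m to IV-3 (mm), so III-4 is Mm.
III-5 is clear so carries M and passed m to IV-3 (mm), so III-5 is Mm.
IV-2 is a clear offspring of III-4 (Mm) × III-5 (Mm), whose cross gives 1/4 MM : 1/2 Mm : 1/4 mm; conditioning on being clear, IV-2 is MM with probability 1/3, Mm with probability 2/3.
II-2 is clear so carries M and received m from I-2 (mm), so II-2 is Mm.
Summing over parental genotype combinations, P(offspring is clear) = 1/3·1 + 2/3·3/4 = 5/6.

5/6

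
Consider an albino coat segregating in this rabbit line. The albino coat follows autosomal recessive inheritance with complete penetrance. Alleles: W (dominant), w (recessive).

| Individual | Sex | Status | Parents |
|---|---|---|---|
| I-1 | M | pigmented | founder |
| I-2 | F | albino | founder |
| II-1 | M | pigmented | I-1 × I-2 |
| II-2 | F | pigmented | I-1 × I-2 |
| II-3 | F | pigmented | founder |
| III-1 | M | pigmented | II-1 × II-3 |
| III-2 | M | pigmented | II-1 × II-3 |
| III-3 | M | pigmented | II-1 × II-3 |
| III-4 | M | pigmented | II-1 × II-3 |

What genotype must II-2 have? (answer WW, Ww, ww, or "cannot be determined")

From phenotype alone, II-2 is WW or Ww.
II-2 is pigmented so carries W and received w from I-2 (ww), so II-2 is Ww.

Ww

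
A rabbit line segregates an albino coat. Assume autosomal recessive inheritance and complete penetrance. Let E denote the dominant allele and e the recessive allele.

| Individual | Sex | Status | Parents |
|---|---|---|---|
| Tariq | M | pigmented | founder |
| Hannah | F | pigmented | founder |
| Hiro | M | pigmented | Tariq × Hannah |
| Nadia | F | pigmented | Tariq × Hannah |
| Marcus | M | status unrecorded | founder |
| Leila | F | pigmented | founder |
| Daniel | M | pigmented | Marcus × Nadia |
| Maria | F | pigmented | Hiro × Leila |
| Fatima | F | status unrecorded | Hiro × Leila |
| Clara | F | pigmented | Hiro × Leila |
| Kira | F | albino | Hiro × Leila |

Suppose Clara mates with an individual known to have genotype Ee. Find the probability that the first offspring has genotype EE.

Hiro is pigmented so carries E and passed e to Kira (ee), so Hiro is Ee.
Leila is pigmented so carries E and passed e to Kira (ee), so Leila is Ee.
Clara is a pigmented offspring of Hiro (Ee) × Leila (Ee), whose cross gives 1/4 EE : 1/2 Ee : 1/4 ee; conditioning on being pigmented, Clara is EE with probability 1/3, Ee with probability 2/3.
Summing over parental genotype combinations, P(offspring has genotype EE) = 1/3·1/2 + 2/3·1/4 = 1/3.

1/3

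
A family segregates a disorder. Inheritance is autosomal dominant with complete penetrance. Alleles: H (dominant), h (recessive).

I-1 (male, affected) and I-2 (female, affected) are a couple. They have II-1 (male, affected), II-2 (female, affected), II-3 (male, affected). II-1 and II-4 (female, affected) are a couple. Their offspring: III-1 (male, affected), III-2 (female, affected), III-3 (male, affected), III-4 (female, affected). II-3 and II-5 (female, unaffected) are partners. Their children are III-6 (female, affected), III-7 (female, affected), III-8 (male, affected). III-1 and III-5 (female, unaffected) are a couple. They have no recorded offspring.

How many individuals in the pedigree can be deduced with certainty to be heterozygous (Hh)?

Obligate heterozygotes: III-6 is affected so carries H and received h from II-5 (hh), so III-6 is Hh; III-7 is affected so carries H and received h from II-5 (hh), so III-7 is Hh; III-8 is affected so carries H and received h from II-5 (hh), so III-8 is Hh.
Every other individual is either homozygous by phenotype or has at least one consistent homozygous assignment, so the count is 3.

3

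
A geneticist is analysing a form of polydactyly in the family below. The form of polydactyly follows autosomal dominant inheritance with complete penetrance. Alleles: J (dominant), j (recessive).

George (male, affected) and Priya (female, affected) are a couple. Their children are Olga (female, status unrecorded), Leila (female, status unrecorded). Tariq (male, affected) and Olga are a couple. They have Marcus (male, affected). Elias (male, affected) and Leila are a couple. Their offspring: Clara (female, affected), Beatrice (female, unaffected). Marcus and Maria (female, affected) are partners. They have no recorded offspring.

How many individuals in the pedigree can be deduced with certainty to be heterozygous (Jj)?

Obligate heterozygotes: Elias is affected so carries J and passed j to Beatrice (jj), so Elias is Jj.
Every other individual is either homozygous by phenotype or has at least one consistent homozygous assignment, so the count is 1.

1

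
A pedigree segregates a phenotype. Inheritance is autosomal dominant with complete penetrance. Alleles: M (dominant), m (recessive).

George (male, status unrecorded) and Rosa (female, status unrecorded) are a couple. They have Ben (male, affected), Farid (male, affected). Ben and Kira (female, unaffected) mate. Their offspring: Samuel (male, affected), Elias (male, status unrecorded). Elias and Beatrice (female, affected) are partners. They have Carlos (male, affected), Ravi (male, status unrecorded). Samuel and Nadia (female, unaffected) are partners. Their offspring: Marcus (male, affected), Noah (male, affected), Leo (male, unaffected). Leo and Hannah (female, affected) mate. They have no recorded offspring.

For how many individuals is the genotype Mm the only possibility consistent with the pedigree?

3

Obligate heterozygotes: Samuel is affected so carries M and received m from Kira (mm), so Samuel is Mm; Marcus is affected so carries M and received m from Nadia (mm), so Marcus is Mm; Noah is affected so carries M and received m from Nadia (mm), so Noah is Mm.
Every other individual is either homozygous by phenotype or has at least one consistent homozygous assignment, so the count is 3.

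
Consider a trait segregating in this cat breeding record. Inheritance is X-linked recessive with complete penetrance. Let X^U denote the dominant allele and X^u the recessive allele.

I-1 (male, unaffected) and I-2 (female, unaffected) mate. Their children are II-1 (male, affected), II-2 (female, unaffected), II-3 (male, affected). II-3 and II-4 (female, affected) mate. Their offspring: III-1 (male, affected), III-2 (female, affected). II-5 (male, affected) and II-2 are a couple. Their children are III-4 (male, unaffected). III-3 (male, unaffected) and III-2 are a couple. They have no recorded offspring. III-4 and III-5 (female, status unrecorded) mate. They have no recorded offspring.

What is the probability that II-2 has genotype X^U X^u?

1/3

I-1 is unaffected, so I-1 is X^U Y.
I-2 is unaffected so carries U and passed u to II-1 (X^u Y), so I-2 is X^U X^u.
Their cross gives offspring ratios 1/2 X^U X^U : 1/2 X^U X^u. Conditioning on II-2 being unaffected, P(X^U X^u) = 1/2 / 1 = 1/2 before taking II-2's own offspring into account.
II-5 is affected, so II-5 is X^u Y.
Now use II-2's offspring. Probability of each recorded status — unaffected son III-4: 1/2 if II-2 is X^U X^u, 1 if X^U X^U.
Bayes: P(X^U X^u) = 1/2·1/2 / (1/2·1/2 + 1/2·1) = 1/3.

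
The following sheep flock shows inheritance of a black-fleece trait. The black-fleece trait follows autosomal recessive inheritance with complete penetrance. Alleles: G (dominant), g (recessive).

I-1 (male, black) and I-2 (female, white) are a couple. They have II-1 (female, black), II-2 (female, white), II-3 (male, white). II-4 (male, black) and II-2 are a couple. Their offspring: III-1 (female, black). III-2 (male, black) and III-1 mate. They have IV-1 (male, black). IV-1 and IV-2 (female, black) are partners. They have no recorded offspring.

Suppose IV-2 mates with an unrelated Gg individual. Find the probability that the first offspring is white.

1/2

IV-2 is black, so IV-2 is gg.
The cross gives 1/2 Gg : 1/2 gg, so P(offspring is white) = 1/2.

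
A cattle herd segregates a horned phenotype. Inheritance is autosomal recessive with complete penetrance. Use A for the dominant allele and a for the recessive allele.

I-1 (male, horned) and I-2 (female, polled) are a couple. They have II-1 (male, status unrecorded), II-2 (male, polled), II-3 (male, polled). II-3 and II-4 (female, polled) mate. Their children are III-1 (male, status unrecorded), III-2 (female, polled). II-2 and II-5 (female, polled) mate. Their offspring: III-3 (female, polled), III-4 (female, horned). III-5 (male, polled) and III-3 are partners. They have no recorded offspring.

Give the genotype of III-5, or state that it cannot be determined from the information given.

cannot be determined

III-5's phenotype allows AA or Aa, and no parent or child forces a single allele at both positions; consistent genotype assignments exist with III-5 as AA or Aa.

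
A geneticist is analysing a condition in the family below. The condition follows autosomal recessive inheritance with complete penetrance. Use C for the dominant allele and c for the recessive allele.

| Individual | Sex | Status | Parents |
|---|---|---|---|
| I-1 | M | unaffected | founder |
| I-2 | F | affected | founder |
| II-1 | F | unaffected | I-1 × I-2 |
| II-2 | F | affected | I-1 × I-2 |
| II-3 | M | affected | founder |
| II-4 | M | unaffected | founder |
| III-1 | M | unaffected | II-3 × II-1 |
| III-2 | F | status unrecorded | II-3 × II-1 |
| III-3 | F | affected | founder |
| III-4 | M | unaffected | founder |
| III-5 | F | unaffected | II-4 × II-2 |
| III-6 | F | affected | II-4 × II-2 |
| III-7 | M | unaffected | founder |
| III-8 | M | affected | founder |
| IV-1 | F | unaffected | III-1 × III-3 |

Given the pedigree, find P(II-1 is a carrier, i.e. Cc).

II-1 is unaffected so carries C and received c from I-2 (cc), so II-1 is Cc, giving P(Cc) = 1.

1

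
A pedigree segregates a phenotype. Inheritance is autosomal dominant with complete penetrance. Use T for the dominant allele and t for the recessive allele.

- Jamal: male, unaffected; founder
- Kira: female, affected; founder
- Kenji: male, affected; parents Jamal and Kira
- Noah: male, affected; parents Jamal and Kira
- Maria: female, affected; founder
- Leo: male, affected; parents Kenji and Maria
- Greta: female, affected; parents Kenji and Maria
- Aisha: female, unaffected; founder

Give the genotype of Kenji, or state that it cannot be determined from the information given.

Tt

From phenotype alone, Kenji is TT or Tt.
Kenji is affected so carries T and received t from Jamal (tt), so Kenji is Tt.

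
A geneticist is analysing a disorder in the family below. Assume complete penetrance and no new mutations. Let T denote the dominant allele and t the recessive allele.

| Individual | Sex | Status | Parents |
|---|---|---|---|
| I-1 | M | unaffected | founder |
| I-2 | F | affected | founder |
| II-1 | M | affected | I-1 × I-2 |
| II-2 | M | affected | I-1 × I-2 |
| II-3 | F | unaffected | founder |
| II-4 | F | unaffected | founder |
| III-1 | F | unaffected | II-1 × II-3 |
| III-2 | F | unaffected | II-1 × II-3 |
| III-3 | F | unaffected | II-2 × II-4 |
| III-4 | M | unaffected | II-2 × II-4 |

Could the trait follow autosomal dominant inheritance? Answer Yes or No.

A consistent assignment under autosomal dominant exists: I-1 tt, I-2 TT, II-1 Tt, II-2 Tt, II-3 tt, II-4 tt, III-1 tt, III-2 tt, III-3 tt, III-4 tt.
In this assignment every recorded phenotype matches its genotype and every non-founder's genotype is obtainable from its parents' genotypes, so the pedigree is consistent.

Yes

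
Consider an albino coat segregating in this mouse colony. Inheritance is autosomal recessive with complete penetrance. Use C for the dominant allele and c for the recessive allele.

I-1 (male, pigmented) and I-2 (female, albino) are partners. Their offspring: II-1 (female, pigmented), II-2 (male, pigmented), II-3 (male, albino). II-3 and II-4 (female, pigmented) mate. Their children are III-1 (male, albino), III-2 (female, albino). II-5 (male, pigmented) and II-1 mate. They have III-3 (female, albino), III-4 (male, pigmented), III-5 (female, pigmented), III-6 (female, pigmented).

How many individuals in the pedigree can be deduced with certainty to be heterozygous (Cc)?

5

Obligate heterozygotes: I-1 is pigmented so carries C and passed c to II-3 (cc), so I-1 is Cc; II-1 is pigmented so carries C and received c from I-2 (cc), so II-1 is Cc; II-2 is pigmented so carries C and received c from I-2 (cc), so II-2 is Cc; II-4 is pigmented so carries C and passed c to III-1 (cc), so II-4 is Cc; II-5 is pigmented so carries C and passed c to III-3 (cc), so II-5 is Cc.
Every other individual is either homozygous by phenotype or has at least one consistent homozygous assignment, so the count is 5.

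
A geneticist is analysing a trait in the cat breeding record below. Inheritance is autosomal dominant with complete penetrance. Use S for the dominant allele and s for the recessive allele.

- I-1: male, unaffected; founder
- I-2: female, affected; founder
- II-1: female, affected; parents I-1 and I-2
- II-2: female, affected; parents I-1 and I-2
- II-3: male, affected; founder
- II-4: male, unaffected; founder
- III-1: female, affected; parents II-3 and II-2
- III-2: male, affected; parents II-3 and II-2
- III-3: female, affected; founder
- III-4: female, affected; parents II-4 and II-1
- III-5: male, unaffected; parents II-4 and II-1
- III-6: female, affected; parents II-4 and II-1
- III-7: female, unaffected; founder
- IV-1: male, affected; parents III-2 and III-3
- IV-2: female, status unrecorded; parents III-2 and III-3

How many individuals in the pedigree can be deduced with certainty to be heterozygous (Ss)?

4

Obligate heterozygotes: II-1 is affected so carries S and received s from I-1 (ss), so II-1 is Ss; II-2 is affected so carries S and received s from I-1 (ss), so II-2 is Ss; III-4 is affected so carries S and received s from II-4 (ss), so III-4 is Ss; III-6 is affected so carries S and received s from II-4 (ss), so III-6 is Ss.
Every other individual is either homozygous by phenotype or has at least one consistent homozygous assignment, so the count is 4.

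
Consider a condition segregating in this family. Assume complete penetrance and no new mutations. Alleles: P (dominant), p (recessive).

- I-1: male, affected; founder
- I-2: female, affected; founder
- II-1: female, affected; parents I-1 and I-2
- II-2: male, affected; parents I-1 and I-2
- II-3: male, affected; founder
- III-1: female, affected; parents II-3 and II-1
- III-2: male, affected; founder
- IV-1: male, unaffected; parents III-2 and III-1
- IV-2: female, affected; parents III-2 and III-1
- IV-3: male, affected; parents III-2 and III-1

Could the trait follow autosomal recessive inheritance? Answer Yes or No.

No

Under autosomal recessive, IV-1 (unaffected, male) cannot arise from III-2 (affected) × III-1 (affected).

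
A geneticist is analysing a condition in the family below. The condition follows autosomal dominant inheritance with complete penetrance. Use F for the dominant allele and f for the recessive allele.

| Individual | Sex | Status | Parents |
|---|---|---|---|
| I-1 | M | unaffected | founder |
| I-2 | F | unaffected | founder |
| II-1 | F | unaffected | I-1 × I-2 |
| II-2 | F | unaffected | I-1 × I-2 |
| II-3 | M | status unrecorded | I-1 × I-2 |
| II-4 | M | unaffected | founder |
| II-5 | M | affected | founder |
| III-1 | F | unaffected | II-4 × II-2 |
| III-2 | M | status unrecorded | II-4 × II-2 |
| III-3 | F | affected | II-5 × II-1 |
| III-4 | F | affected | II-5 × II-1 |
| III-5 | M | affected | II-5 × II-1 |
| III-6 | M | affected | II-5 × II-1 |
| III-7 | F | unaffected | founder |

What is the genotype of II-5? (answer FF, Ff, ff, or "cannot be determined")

II-5's phenotype allows FF or Ff, and no parent or child forces a single allele at both positions; consistent genotype assignments exist with II-5 as FF or Ff.

cannot be determined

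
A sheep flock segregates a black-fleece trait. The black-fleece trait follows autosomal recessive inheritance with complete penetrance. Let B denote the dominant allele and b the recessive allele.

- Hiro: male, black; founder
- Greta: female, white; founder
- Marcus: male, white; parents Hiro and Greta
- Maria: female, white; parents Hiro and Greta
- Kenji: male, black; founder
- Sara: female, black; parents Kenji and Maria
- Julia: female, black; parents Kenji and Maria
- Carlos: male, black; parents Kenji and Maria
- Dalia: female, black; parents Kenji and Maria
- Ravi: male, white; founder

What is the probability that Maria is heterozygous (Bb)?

Maria is white so carries B and received b from Hiro (bb), so Maria is Bb, giving P(Bb) = 1.

1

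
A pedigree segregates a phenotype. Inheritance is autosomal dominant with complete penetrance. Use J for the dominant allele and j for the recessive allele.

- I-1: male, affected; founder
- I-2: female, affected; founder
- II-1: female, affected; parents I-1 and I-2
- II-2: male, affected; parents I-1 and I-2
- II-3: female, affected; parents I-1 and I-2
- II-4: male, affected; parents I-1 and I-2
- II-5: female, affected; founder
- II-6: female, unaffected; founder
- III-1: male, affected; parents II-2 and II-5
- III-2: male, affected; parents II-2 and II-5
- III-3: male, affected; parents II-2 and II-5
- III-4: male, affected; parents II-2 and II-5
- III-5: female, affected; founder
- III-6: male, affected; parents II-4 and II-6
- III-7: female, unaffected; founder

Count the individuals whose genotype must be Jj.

Obligate heterozygotes: III-6 is affected so carries J and received j from II-6 (jj), so III-6 is Jj.
Every other individual is either homozygous by phenotype or has at least one consistent homozygous assignment, so the count is 1.

1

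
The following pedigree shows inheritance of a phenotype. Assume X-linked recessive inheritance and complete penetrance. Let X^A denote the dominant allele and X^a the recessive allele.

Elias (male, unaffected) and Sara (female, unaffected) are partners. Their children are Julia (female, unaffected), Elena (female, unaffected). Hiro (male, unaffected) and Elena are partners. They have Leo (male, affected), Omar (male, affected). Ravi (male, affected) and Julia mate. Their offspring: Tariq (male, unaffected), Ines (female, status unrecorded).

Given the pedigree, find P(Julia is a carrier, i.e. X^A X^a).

Elias is unaffected, so Elias is X^A Y.
Sara is unaffected so carries A and passed a to Elena (X^A X^a, whose A came from Elias), so Sara is X^A X^a.
Their cross gives offspring ratios 1/2 X^A X^A : 1/2 X^A X^a. Conditioning on Julia being unaffected, P(X^A X^a) = 1/2 / 1 = 1/2 before taking Julia's own offspring into account.
Ravi is affected, so Ravi is X^a Y.
Now use Julia's offspring. Probability of each recorded status — unaffected son Tariq: 1/2 if Julia is X^A X^a, 1 if X^A X^A. (Ines: equally likely either way, so uninformative.)
Bayes: P(X^A X^a) = 1/2·1/2 / (1/2·1/2 + 1/2·1) = 1/3.

1/3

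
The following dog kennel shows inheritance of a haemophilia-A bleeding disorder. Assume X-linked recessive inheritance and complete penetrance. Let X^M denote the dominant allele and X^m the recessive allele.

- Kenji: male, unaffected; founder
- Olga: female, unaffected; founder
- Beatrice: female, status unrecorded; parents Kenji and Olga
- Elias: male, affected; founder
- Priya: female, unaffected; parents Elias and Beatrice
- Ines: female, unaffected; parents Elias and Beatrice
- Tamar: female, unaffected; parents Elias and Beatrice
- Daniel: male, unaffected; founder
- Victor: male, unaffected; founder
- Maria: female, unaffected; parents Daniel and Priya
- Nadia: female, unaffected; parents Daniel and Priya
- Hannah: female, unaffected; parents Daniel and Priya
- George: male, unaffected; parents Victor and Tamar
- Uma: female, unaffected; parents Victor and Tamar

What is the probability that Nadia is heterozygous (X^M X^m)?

Daniel is unaffected, so Daniel is X^M Y.
Priya is unaffected so carries M and received m from Elias (X^m Y), so Priya is X^M X^m.
Their cross gives offspring ratios 1/2 X^M X^M : 1/2 X^M X^m. Conditioning on Nadia being unaffected, P(X^M X^m) = 1/2 / 1 = 1/2.

1/2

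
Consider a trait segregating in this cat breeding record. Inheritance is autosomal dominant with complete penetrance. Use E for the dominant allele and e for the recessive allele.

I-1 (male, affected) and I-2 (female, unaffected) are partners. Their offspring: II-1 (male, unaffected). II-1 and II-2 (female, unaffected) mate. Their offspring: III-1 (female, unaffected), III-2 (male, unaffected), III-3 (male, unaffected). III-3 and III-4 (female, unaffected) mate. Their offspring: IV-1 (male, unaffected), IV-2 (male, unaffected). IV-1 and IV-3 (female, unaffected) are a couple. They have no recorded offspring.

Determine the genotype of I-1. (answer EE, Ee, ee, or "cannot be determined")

Ee

From phenotype alone, I-1 is EE or Ee.
I-1 is affected so carries E and passed e to II-1 (ee), so I-1 is Ee.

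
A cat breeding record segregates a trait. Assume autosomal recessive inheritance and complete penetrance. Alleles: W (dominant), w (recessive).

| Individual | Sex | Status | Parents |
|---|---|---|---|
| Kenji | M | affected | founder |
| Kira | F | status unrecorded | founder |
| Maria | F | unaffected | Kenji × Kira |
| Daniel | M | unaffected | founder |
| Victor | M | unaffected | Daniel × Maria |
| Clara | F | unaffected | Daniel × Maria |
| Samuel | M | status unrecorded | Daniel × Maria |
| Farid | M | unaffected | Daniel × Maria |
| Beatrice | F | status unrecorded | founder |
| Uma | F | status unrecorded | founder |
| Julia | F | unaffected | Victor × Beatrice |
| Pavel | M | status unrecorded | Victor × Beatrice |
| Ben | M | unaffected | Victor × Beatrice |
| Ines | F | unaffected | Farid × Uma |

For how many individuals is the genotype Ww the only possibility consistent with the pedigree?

1

Obligate heterozygotes: Maria is unaffected so carries W and received w from Kenji (ww), so Maria is Ww.
Every other individual is either homozygous by phenotype or has at least one consistent homozygous assignment, so the count is 1.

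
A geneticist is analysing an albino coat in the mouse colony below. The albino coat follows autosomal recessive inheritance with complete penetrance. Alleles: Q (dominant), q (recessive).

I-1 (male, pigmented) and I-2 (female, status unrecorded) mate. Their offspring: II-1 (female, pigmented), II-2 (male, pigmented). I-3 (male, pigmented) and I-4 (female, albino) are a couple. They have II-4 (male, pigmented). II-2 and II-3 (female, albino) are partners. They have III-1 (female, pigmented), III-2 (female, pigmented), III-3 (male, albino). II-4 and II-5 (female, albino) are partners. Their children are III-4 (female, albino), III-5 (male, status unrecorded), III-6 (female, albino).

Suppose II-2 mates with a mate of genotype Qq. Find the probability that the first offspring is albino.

1/4

II-2 is pigmented so carries Q and passed q to III-3 (qq), so II-2 is Qq.
The cross gives 1/4 QQ : 1/2 Qq : 1/4 qq, so P(offspring is albino) = 1/4.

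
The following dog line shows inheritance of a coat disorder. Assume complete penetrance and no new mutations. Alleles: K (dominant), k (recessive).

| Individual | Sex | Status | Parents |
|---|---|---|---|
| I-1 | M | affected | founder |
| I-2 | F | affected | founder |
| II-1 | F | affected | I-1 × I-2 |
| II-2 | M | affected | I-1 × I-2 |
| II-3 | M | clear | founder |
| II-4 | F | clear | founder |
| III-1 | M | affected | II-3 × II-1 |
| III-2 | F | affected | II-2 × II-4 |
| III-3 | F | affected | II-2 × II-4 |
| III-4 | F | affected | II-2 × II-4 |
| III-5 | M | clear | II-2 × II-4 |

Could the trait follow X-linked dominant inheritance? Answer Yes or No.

A consistent assignment under X-linked dominant exists: I-1 X^K Y, I-2 X^K X^K, II-1 X^K X^K, II-2 X^K Y, II-3 X^k Y, II-4 X^k X^k, III-1 X^K Y, III-2 X^K X^k, III-3 X^K X^k, III-4 X^K X^k, III-5 X^k Y.
In this assignment every recorded phenotype matches its genotype and every non-founder's genotype is obtainable from its parents' genotypes, so the pedigree is consistent.

Yes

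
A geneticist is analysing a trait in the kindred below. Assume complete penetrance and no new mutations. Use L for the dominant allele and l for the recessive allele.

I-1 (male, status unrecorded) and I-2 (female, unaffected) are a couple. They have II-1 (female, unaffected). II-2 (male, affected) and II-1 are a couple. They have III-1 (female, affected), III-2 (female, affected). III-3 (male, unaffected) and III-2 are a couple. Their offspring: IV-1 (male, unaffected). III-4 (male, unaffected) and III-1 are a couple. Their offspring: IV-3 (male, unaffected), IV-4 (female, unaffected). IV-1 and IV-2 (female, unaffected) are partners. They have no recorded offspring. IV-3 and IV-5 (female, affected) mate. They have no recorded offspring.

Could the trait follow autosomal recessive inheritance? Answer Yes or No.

A consistent assignment under autosomal recessive exists: I-1 LL, I-2 Ll, II-1 Ll, II-2 ll, III-1 ll, III-2 ll, III-3 LL, III-4 LL, IV-1 Ll, IV-2 LL, IV-3 Ll, IV-4 Ll, IV-5 ll.
In this assignment every recorded phenotype matches its genotype and every non-founder's genotype is obtainable from its parents' genotypes, so the pedigree is consistent.

Yes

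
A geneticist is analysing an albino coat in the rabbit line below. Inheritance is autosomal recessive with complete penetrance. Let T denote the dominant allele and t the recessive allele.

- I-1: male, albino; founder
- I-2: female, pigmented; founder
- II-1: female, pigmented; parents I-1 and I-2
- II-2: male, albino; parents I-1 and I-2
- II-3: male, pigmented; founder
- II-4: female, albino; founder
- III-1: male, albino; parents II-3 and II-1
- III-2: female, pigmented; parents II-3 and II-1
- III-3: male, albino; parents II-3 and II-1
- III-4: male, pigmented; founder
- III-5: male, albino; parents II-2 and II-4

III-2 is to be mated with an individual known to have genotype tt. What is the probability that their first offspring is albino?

II-3 is pigmented so carries T and passed t to III-1 (tt), so II-3 is Tt.
II-1 is pigmented so carries T and received t from I-1 (tt), so II-1 is Tt.
III-2 is a pigmented offspring of II-3 (Tt) × II-1 (Tt), whose cross gives 1/4 TT : 1/2 Tt : 1/4 tt; conditioning on being pigmented, III-2 is TT with probability 1/3, Tt with probability 2/3.
Summing over parental genotype combinations, P(offspring is albino) = 2/3·1/2 = 1/3.

1/3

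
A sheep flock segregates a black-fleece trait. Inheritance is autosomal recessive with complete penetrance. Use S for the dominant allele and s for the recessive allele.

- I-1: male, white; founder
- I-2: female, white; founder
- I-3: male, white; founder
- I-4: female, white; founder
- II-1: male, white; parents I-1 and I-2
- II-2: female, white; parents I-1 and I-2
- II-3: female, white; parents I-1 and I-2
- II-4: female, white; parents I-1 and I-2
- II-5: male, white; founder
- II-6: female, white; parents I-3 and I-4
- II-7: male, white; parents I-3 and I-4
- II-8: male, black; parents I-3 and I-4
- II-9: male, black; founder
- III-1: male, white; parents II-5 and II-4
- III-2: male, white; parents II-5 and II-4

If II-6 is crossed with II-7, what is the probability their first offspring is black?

1/9

I-3 is white so carries S and passed s to II-8 (ss), so I-3 is Ss.
I-4 is white so carries S and passed s to II-8 (ss), so I-4 is Ss.
II-6 is a white offspring of I-3 (Ss) × I-4 (Ss), whose cross gives 1/4 SS : 1/2 Ss : 1/4 ss; conditioning on being white, II-6 is SS with probability 1/3, Ss with probability 2/3.
II-7 is a white offspring of I-3 (Ss) × I-4 (Ss), whose cross gives 1/4 SS : 1/2 Ss : 1/4 ss; conditioning on being white, II-7 is SS with probability 1/3, Ss with probability 2/3.
Summing over parental genotype combinations, P(offspring is black) = 4/9·1/4 = 1/9.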